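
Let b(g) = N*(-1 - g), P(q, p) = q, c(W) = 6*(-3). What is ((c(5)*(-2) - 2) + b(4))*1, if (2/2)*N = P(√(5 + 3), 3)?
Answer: 34 - 10*√2 ≈ 19.858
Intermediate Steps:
c(W) = -18
N = 2*√2 (N = √(5 + 3) = √8 = 2*√2 ≈ 2.8284)
b(g) = 2*√2*(-1 - g) (b(g) = (2*√2)*(-1 - g) = 2*√2*(-1 - g))
((c(5)*(-2) - 2) + b(4))*1 = ((-18*(-2) - 2) + 2*√2*(-1 - 1*4))*1 = ((36 - 2) + 2*√2*(-1 - 4))*1 = (34 + 2*√2*(-5))*1 = (34 - 10*√2)*1 = 34 - 10*√2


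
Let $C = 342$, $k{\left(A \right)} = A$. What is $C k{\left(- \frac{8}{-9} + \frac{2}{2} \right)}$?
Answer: $646$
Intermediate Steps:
$C k{\left(- \frac{8}{-9} + \frac{2}{2} \right)} = 342 \left(- \frac{8}{-9} + \frac{2}{2}\right) = 342 \left(\left(-8\right) \left(- \frac{1}{9}\right) + 2 \cdot \frac{1}{2}\right) = 342 \left(\frac{8}{9} + 1\right) = 342 \cdot \frac{17}{9} = 646$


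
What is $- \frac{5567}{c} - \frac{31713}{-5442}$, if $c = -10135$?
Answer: $\frac{117235623}{18384890} \approx 6.3767$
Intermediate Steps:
$- \frac{5567}{c} - \frac{31713}{-5442} = - \frac{5567}{-10135} - \frac{31713}{-5442} = \left(-5567\right) \left(- \frac{1}{10135}\right) - - \frac{10571}{1814} = \frac{5567}{10135} + \frac{10571}{1814} = \frac{117235623}{18384890}$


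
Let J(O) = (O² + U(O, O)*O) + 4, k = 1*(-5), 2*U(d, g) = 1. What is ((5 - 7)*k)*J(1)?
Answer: 55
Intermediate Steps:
U(d, g) = ½ (U(d, g) = (½)*1 = ½)
k = -5
J(O) = 4 + O² + O/2 (J(O) = (O² + O/2) + 4 = 4 + O² + O/2)
((5 - 7)*k)*J(1) = ((5 - 7)*(-5))*(4 + 1² + (½)*1) = (-2*(-5))*(4 + 1 + ½) = 10*(11/2) = 55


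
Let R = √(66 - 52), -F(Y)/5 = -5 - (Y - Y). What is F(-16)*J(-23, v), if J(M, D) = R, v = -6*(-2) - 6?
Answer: 25*√14 ≈ 93.541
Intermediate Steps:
v = 6 (v = 12 - 6 = 6)
F(Y) = 25 (F(Y) = -5*(-5 - (Y - Y)) = -5*(-5 - 1*0) = -5*(-5 + 0) = -5*(-5) = 25)
R = √14 ≈ 3.7417
J(M, D) = √14
F(-16)*J(-23, v) = 25*√14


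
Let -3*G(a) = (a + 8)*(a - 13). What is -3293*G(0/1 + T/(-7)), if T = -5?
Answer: -17275078/147 ≈ -1.1752e+5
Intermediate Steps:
G(a) = -(-13 + a)*(8 + a)/3 (G(a) = -(a + 8)*(a - 13)/3 = -(8 + a)*(-13 + a)/3 = -(-13 + a)*(8 + a)/3)
-3293*G(0/1 + T/(-7)) = -3293*(104/3 - (0/1 - 5/(-7))²/3 + 5*(0/1 - 5/(-7))/3) = -3293*(104/3 - (0*1 - 5*(-⅐))²/3 + 5*(0*1 - 5*(-⅐))/3) = -3293*(104/3 - (0 + 5/7)²/3 + 5*(0 + 5/7)/3) = -3293*(104/3 - (5/7)²/3 + (5/3)*(5/7)) = -3293*(104/3 - ⅓*25/49 + 25/21) = -3293*(104/3 - 25/147 + 25/21) = -3293*5246/147 = -17275078/147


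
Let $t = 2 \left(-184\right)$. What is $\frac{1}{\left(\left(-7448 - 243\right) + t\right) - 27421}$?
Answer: $- \frac{1}{35480} \approx -2.8185 \cdot 10^{-5}$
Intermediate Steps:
$t = -368$
$\frac{1}{\left(\left(-7448 - 243\right) + t\right) - 27421} = \frac{1}{\left(\left(-7448 - 243\right) - 368\right) - 27421} = \frac{1}{\left(-7691 - 368\right) - 27421} = \frac{1}{-8059 - 27421} = \frac{1}{-35480} = - \frac{1}{35480}$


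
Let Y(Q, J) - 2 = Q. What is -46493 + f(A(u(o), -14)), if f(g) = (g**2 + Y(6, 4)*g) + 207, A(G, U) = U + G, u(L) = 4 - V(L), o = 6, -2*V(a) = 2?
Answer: -46277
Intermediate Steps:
V(a) = -1 (V(a) = -1/2*2 = -1)
Y(Q, J) = 2 + Q
u(L) = 5 (u(L) = 4 - 1*(-1) = 4 + 1 = 5)
A(G, U) = G + U
f(g) = 207 + g**2 + 8*g (f(g) = (g**2 + (2 + 6)*g) + 207 = (g**2 + 8*g) + 207 = 207 + g**2 + 8*g)
-46493 + f(A(u(o), -14)) = -46493 + (207 + (5 - 14)**2 + 8*(5 - 14)) = -46493 + (207 + (-9)**2 + 8*(-9)) = -46493 + (207 + 81 - 72) = -46493 + 216 = -46277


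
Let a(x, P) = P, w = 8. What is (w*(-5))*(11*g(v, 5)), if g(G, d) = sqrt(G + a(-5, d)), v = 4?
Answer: -1320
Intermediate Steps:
g(G, d) = sqrt(G + d)
(w*(-5))*(11*g(v, 5)) = (8*(-5))*(11*sqrt(4 + 5)) = -440*sqrt(9) = -440*3 = -40*33 = -1320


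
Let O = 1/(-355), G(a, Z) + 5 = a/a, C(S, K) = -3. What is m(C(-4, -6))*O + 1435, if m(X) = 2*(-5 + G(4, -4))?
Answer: 509443/355 ≈ 1435.1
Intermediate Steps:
G(a, Z) = -4 (G(a, Z) = -5 + a/a = -5 + 1 = -4)
m(X) = -18 (m(X) = 2*(-5 - 4) = 2*(-9) = -18)
O = -1/355 ≈ -0.0028169
m(C(-4, -6))*O + 1435 = -18*(-1/355) + 1435 = 18/355 + 1435 = 509443/355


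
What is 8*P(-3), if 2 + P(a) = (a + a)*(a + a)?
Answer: 272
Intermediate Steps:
P(a) = -2 + 4*a² (P(a) = -2 + (a + a)*(a + a) = -2 + (2*a)*(2*a) = -2 + 4*a²)
8*P(-3) = 8*(-2 + 4*(-3)²) = 8*(-2 + 4*9) = 8*(-2 + 36) = 8*34 = 272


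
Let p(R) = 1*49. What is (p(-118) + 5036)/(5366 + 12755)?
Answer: 5085/18121 ≈ 0.28061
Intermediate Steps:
p(R) = 49
(p(-118) + 5036)/(5366 + 12755) = (49 + 5036)/(5366 + 12755) = 5085/18121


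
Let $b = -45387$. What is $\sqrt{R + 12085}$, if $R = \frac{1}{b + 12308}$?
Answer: $\frac{3 \sqrt{1469294619934}}{33079} \approx 109.93$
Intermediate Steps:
$R = - \frac{1}{33079}$ ($R = \frac{1}{-45387 + 12308} = \frac{1}{-33079} = - \frac{1}{33079} \approx -3.0231 \cdot 10^{-5}$)
$\sqrt{R + 12085} = \sqrt{- \frac{1}{33079} + 12085} = \sqrt{\frac{399759714}{33079}} = \frac{3 \sqrt{1469294619934}}{33079}$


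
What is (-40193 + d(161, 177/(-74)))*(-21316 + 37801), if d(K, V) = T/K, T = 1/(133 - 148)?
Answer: -15239377072/23 ≈ -6.6258e+8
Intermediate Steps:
T = -1/15 (T = 1/(-15) = -1/15 ≈ -0.066667)
d(K, V) = -1/(15*K)
(-40193 + d(161, 177/(-74)))*(-21316 + 37801) = (-40193 - 1/15/161)*(-21316 + 37801) = (-40193 - 1/15*1/161)*16485 = (-40193 - 1/2415)*16485 = -97066096/2415*16485 = -15239377072/23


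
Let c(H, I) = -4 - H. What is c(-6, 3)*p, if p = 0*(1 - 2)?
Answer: 0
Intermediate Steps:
p = 0 (p = 0*(-1) = 0)
c(-6, 3)*p = (-4 - 1*(-6))*0 = (-4 + 6)*0 = 2*0 = 0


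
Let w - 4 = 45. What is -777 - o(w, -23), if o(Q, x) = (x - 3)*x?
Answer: -1375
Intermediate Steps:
w = 49 (w = 4 + 45 = 49)
o(Q, x) = x*(-3 + x) (o(Q, x) = (-3 + x)*x = x*(-3 + x))
-777 - o(w, -23) = -777 - (-23)*(-3 - 23) = -777 - (-23)*(-26) = -777 - 1*598 = -777 - 598 = -1375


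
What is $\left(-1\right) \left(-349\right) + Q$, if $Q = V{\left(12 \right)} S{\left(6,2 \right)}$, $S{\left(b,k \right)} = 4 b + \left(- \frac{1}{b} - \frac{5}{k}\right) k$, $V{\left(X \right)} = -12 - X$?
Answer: $-99$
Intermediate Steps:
$S{\left(b,k \right)} = 4 b + k \left(- \frac{1}{b} - \frac{5}{k}\right)$
$Q = -448$ ($Q = \left(-12 - 12\right) \left(-5 + 4 \cdot 6 - \frac{2}{6}\right) = \left(-12 - 12\right) \left(-5 + 24 - 2 \cdot \frac{1}{6}\right) = - 24 \left(-5 + 24 - \frac{1}{3}\right) = \left(-24\right) \frac{56}{3} = -448$)
$\left(-1\right) \left(-349\right) + Q = \left(-1\right) \left(-349\right) - 448 = 349 - 448 = -99$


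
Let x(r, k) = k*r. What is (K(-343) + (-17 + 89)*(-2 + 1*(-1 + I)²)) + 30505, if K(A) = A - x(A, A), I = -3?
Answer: -86479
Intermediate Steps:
K(A) = A - A² (K(A) = A - A*A = A - A²)
(K(-343) + (-17 + 89)*(-2 + 1*(-1 + I)²)) + 30505 = (-343*(1 - 1*(-343)) + (-17 + 89)*(-2 + 1*(-1 - 3)²)) + 30505 = (-343*(1 + 343) + 72*(-2 + 1*(-4)²)) + 30505 = (-343*344 + 72*(-2 + 1*16)) + 30505 = (-117992 + 72*(-2 + 16)) + 30505 = (-117992 + 72*14) + 30505 = (-117992 + 1008) + 30505 = -116984 + 30505 = -86479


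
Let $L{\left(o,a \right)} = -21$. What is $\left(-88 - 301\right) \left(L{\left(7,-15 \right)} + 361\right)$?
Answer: $-132260$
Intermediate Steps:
$\left(-88 - 301\right) \left(L{\left(7,-15 \right)} + 361\right) = \left(-88 - 301\right) \left(-21 + 361\right) = \left(-389\right) 340 = -132260$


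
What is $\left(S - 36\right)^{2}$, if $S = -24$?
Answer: $3600$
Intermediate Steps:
$\left(S - 36\right)^{2} = \left(-24 - 36\right)^{2} = \left(-60\right)^{2} = 3600$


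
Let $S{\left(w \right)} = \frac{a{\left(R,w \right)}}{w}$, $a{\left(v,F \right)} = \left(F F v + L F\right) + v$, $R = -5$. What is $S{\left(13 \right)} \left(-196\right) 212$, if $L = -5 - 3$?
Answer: $\frac{39640608}{13} \approx 3.0493 \cdot 10^{6}$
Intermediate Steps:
$L = -8$
$a{\left(v,F \right)} = v - 8 F + v F^{2}$ ($a{\left(v,F \right)} = \left(F F v - 8 F\right) + v = \left(F^{2} v - 8 F\right) + v = \left(v F^{2} - 8 F\right) + v = \left(- 8 F + v F^{2}\right) + v = v - 8 F + v F^{2}$)
$S{\left(w \right)} = \frac{-5 - 8 w - 5 w^{2}}{w}$
$S{\left(13 \right)} \left(-196\right) 212 = \left(-8 - 65 - \frac{5}{13}\right) \left(-196\right) 212 = \left(- \frac{954}{13}\right) \left(-196\right) 212 = \frac{186984}{13} \cdot 212 = \frac{39640608}{13}$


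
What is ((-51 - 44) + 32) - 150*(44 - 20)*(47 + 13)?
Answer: -216063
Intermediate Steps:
((-51 - 44) + 32) - 150*(44 - 20)*(47 + 13) = (-95 + 32) - 3600*60 = -63 - 150*1440 = -63 - 216000 = -216063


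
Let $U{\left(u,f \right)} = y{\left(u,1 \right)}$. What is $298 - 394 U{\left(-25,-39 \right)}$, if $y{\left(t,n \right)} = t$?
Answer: $10148$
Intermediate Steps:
$U{\left(u,f \right)} = u$
$298 - 394 U{\left(-25,-39 \right)} = 298 - -9850 = 298 + 9850 = 10148$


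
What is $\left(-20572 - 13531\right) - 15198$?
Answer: $-49301$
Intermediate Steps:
$\left(-20572 - 13531\right) - 15198 = -34103 - 15198 = -49301$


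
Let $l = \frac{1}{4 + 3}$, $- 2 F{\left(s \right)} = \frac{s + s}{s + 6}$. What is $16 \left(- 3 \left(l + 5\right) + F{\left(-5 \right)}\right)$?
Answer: $- \frac{1168}{7} \approx -166.86$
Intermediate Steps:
$F{\left(s \right)} = - \frac{s}{6 + s}$ ($F{\left(s \right)} = - \frac{\left(s + s\right) \frac{1}{s + 6}}{2} = - \frac{2 s \frac{1}{6 + s}}{2} = - \frac{s}{6 + s}$)
$l = \frac{1}{7} \approx 0.14286$
$16 \left(- 3 \left(l + 5\right) + F{\left(-5 \right)}\right) = 16 \left(- 3 \left(\frac{1}{7} + 5\right) - - \frac{5}{6 - 5}\right) = 16 \left(\left(-3\right) \frac{36}{7} - - \frac{5}{1}\right) = 16 \left(- \frac{108}{7} - \left(-5\right) 1\right) = 16 \left(- \frac{108}{7} + 5\right) = 16 \left(- \frac{73}{7}\right) = - \frac{1168}{7}$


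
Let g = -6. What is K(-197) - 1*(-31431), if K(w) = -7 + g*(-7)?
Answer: 31466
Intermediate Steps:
K(w) = 35 (K(w) = -7 - 6*(-7) = -7 + 42 = 35)
K(-197) - 1*(-31431) = 35 - 1*(-31431) = 35 + 31431 = 31466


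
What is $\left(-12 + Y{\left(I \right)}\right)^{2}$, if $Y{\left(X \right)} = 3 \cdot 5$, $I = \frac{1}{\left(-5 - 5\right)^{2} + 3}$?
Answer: $9$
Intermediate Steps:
$I = \frac{1}{103}$ ($I = \frac{1}{\left(-10\right)^{2} + 3} = \frac{1}{100 + 3} = \frac{1}{103} \approx 0.0097087$)
$Y{\left(X \right)} = 15$
$\left(-12 + Y{\left(I \right)}\right)^{2} = \left(-12 + 15\right)^{2} = 3^{2} = 9$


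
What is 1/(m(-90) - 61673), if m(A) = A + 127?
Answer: -1/61636 ≈ -1.6224e-5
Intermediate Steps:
m(A) = 127 + A
1/(m(-90) - 61673) = 1/((127 - 90) - 61673) = 1/(37 - 61673) = 1/(-61636) = -1/61636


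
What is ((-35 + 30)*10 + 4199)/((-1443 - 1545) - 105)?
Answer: -1383/1031 ≈ -1.3414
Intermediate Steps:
((-35 + 30)*10 + 4199)/((-1443 - 1545) - 105) = (-5*10 + 4199)/(-2988 - 105) = (-50 + 4199)/(-3093) = 4149*(-1/3093) = -1383/1031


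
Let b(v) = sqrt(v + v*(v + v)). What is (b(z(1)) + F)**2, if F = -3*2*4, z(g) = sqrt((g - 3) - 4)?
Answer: (24 - 6**(1/4)*sqrt(I - 2*sqrt(6)))**2 ≈ 547.12 - 164.68*I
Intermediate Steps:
z(g) = sqrt(-7 + g) (z(g) = sqrt((-3 + g) - 4) = sqrt(-7 + g))
b(v) = sqrt(v + 2*v**2) (b(v) = sqrt(v + v*(2*v)) = sqrt(v + 2*v**2))
F = -24 (F = -6*4 = -24)
(b(z(1)) + F)**2 = (sqrt(sqrt(-7 + 1)*(1 + 2*sqrt(-7 + 1))) - 24)**2 = (sqrt(sqrt(-6)*(1 + 2*sqrt(-6))) - 24)**2 = (sqrt((I*sqrt(6))*(1 + 2*(I*sqrt(6)))) - 24)**2 = (sqrt((I*sqrt(6))*(1 + 2*I*sqrt(6))) - 24)**2 = (sqrt(I*sqrt(6)*(1 + 2*I*sqrt(6))) - 24)**2 = (6**(1/4)*sqrt(I*(1 + 2*I*sqrt(6))) - 24)**2 = (-24 + 6**(1/4)*sqrt(I*(1 + 2*I*sqrt(6))))**2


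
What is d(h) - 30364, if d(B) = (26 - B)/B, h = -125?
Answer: -3795651/125 ≈ -30365.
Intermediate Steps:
d(B) = (26 - B)/B
d(h) - 30364 = (26 - 1*(-125))/(-125) - 30364 = -(26 + 125)/125 - 30364 = -1/125*151 - 30364 = -151/125 - 30364 = -3795651/125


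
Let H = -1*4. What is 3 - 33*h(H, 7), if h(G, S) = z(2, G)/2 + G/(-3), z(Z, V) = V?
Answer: 25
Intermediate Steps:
H = -4
h(G, S) = G/6 (h(G, S) = G/2 + G/(-3) = G*(1/2) + G*(-1/3) = G/2 - G/3 = G/6)
3 - 33*h(H, 7) = 3 - 11*(-4)/2 = 3 - 33*(-2/3) = 3 + 22 = 25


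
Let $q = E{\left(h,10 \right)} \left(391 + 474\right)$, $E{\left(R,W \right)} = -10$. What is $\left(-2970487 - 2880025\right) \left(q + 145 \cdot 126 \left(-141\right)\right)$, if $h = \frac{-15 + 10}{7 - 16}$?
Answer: $15121935376640$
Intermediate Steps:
$h = \frac{5}{9}$ ($h = - \frac{5}{-9} = \left(-5\right) \left(- \frac{1}{9}\right) = \frac{5}{9} \approx 0.55556$)
$q = -8650$ ($q = - 10 \left(391 + 474\right) = \left(-10\right) 865 = -8650$)
$\left(-2970487 - 2880025\right) \left(q + 145 \cdot 126 \left(-141\right)\right) = \left(-2970487 - 2880025\right) \left(-8650 + 145 \cdot 126 \left(-141\right)\right) = - 5850512 \left(-8650 + 18270 \left(-141\right)\right) = - 5850512 \left(-8650 - 2576070\right) = \left(-5850512\right) \left(-2584720\right) = 15121935376640$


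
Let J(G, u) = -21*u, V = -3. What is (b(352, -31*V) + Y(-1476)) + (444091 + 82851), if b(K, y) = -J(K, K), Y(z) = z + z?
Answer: 531382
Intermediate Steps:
Y(z) = 2*z
b(K, y) = 21*K (b(K, y) = -(-21)*K = 21*K)
(b(352, -31*V) + Y(-1476)) + (444091 + 82851) = (21*352 + 2*(-1476)) + (444091 + 82851) = (7392 - 2952) + 526942 = 4440 + 526942 = 531382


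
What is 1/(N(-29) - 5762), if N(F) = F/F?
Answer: -1/5761 ≈ -0.00017358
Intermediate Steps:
N(F) = 1
1/(N(-29) - 5762) = 1/(1 - 5762) = 1/(-5761) = -1/5761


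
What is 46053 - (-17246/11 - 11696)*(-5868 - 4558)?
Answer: -1520667669/11 ≈ -1.3824e+8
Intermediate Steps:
46053 - (-17246/11 - 11696)*(-5868 - 4558) = 46053 - (-17246*1/11 - 11696)*(-10426) = 46053 - (-17246/11 - 11696)*(-10426) = 46053 - (-145902)*(-10426)/11 = 46053 - 1*1521174252/11 = 46053 - 1521174252/11 = -1520667669/11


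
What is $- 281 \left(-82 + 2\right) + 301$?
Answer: $22781$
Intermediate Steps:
$- 281 \left(-82 + 2\right) + 301 = \left(-281\right) \left(-80\right) + 301 = 22480 + 301 = 22781$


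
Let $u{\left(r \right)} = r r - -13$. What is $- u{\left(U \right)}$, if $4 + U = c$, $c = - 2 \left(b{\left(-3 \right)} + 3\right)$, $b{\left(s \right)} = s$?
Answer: $-29$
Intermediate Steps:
$c = 0$ ($c = - 2 \left(-3 + 3\right) = \left(-2\right) 0 = 0$)
$U = -4$ ($U = -4 + 0 = -4$)
$u{\left(r \right)} = 13 + r^{2}$ ($u{\left(r \right)} = r^{2} + 13 = 13 + r^{2}$)
$- u{\left(U \right)} = - (13 + \left(-4\right)^{2}) = - (13 + 16) = \left(-1\right) 29 = -29$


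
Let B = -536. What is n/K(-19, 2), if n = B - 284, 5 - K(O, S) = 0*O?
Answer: -164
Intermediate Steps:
K(O, S) = 5 (K(O, S) = 5 - 0*O = 5 - 1*0 = 5 + 0 = 5)
n = -820 (n = -536 - 284 = -820)
n/K(-19, 2) = -820/5 = -820*⅕ = -164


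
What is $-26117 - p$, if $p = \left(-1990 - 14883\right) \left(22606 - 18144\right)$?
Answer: $75261209$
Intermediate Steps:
$p = -75287326$ ($p = \left(-16873\right) 4462 = -75287326$)
$-26117 - p = -26117 - -75287326 = -26117 + 75287326 = 75261209$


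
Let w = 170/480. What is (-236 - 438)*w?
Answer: -5729/24 ≈ -238.71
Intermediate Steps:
w = 17/48 (w = 170*(1/480) = 17/48 ≈ 0.35417)
(-236 - 438)*w = (-236 - 438)*(17/48) = -674*17/48 = -5729/24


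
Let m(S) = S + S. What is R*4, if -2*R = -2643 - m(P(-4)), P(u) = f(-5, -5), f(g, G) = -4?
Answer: 5270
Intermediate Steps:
P(u) = -4
m(S) = 2*S
R = 2635/2 (R = -(-2643 - 2*(-4))/2 = -(-2643 - 1*(-8))/2 = -(-2643 + 8)/2 = -½*(-2635) = 2635/2 ≈ 1317.5)
R*4 = (2635/2)*4 = 5270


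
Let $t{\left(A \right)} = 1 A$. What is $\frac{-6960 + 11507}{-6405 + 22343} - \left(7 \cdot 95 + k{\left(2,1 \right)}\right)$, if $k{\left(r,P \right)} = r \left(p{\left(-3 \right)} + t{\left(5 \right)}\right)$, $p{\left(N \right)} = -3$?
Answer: $- \frac{10657975}{15938} \approx -668.71$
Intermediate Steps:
$t{\left(A \right)} = A$
$k{\left(r,P \right)} = 2 r$ ($k{\left(r,P \right)} = r \left(-3 + 5\right) = r 2 = 2 r$)
$\frac{-6960 + 11507}{-6405 + 22343} - \left(7 \cdot 95 + k{\left(2,1 \right)}\right) = \frac{-6960 + 11507}{-6405 + 22343} - \left(7 \cdot 95 + 2 \cdot 2\right) = \frac{4547}{15938} - \left(665 + 4\right) = 4547 \cdot \frac{1}{15938} - 669 = \frac{4547}{15938} - 669 = - \frac{10657975}{15938}$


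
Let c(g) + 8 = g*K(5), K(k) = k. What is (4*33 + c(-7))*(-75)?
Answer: -6675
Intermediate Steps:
c(g) = -8 + 5*g (c(g) = -8 + g*5 = -8 + 5*g)
(4*33 + c(-7))*(-75) = (4*33 + (-8 + 5*(-7)))*(-75) = (132 + (-8 - 35))*(-75) = (132 - 43)*(-75) = 89*(-75) = -6675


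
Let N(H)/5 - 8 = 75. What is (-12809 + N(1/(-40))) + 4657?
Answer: -7737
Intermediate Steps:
N(H) = 415 (N(H) = 40 + 5*75 = 40 + 375 = 415)
(-12809 + N(1/(-40))) + 4657 = (-12809 + 415) + 4657 = -12394 + 4657 = -7737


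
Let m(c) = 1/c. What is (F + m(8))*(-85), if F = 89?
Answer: -60605/8 ≈ -7575.6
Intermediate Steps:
(F + m(8))*(-85) = (89 + 1/8)*(-85) = (89 + ⅛)*(-85) = (713/8)*(-85) = -60605/8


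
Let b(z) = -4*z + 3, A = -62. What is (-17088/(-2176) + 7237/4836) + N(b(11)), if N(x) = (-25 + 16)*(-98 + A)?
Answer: 119153915/82212 ≈ 1449.3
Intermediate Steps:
b(z) = 3 - 4*z
N(x) = 1440 (N(x) = (-25 + 16)*(-98 - 62) = -9*(-160) = 1440)
(-17088/(-2176) + 7237/4836) + N(b(11)) = (-17088/(-2176) + 7237/4836) + 1440 = (-17088*(-1/2176) + 7237*(1/4836)) + 1440 = (267/34 + 7237/4836) + 1440 = 768635/82212 + 1440 = 119153915/82212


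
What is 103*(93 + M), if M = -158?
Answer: -6695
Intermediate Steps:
103*(93 + M) = 103*(93 - 158) = 103*(-65) = -6695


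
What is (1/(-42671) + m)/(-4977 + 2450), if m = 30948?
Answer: -1320582107/107829617 ≈ -12.247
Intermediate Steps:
(1/(-42671) + m)/(-4977 + 2450) = (1/(-42671) + 30948)/(-4977 + 2450) = (-1/42671 + 30948)/(-2527) = (1320582107/42671)*(-1/2527) = -1320582107/107829617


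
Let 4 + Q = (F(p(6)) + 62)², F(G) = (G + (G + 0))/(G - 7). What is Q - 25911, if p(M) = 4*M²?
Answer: -409275111/18769 ≈ -21806.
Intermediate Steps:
F(G) = 2*G/(-7 + G) (F(G) = (G + G)/(-7 + G) = (2*G)/(-7 + G) = 2*G/(-7 + G))
Q = 77048448/18769 (Q = -4 + (2*(4*6²)/(-7 + 4*6²) + 62)² = -4 + (2*(4*36)/(-7 + 4*36) + 62)² = -4 + (2*144/(-7 + 144) + 62)² = -4 + (2*144/137 + 62)² = -4 + (2*144*(1/137) + 62)² = -4 + (288/137 + 62)² = -4 + (8782/137)² = -4 + 77123524/18769 = 77048448/18769 ≈ 4105.1)
Q - 25911 = 77048448/18769 - 25911 = -409275111/18769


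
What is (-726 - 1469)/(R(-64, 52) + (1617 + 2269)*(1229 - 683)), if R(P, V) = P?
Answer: -2195/2121692 ≈ -0.0010346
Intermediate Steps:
(-726 - 1469)/(R(-64, 52) + (1617 + 2269)*(1229 - 683)) = (-726 - 1469)/(-64 + (1617 + 2269)*(1229 - 683)) = -2195/(-64 + 3886*546) = -2195/(-64 + 2121756) = -2195/2121692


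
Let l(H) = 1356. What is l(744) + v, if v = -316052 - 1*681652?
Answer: -996348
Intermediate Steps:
v = -997704 (v = -316052 - 681652 = -997704)
l(744) + v = 1356 - 997704 = -996348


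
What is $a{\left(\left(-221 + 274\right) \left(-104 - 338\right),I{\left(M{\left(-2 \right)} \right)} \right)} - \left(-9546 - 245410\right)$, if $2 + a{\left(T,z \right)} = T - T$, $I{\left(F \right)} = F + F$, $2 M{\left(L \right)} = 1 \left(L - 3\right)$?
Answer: $254954$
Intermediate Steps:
$M{\left(L \right)} = - \frac{3}{2} + \frac{L}{2}$ ($M{\left(L \right)} = \frac{1 \left(L - 3\right)}{2} = \frac{1 \left(-3 + L\right)}{2} = \frac{-3 + L}{2} = - \frac{3}{2} + \frac{L}{2}$)
$I{\left(F \right)} = 2 F$
$a{\left(T,z \right)} = -2$ ($a{\left(T,z \right)} = -2 + \left(T - T\right) = -2 + 0 = -2$)
$a{\left(\left(-221 + 274\right) \left(-104 - 338\right),I{\left(M{\left(-2 \right)} \right)} \right)} - \left(-9546 - 245410\right) = -2 - \left(-9546 - 245410\right) = -2 - -254956 = -2 + 254956 = 254954$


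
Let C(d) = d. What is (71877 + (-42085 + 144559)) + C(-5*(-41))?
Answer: 174556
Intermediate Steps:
(71877 + (-42085 + 144559)) + C(-5*(-41)) = (71877 + (-42085 + 144559)) - 5*(-41) = (71877 + 102474) + 205 = 174351 + 205 = 174556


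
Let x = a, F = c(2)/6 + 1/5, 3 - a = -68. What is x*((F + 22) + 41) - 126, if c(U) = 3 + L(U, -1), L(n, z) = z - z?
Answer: 43967/10 ≈ 4396.7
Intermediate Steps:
L(n, z) = 0
a = 71 (a = 3 - 1*(-68) = 3 + 68 = 71)
c(U) = 3 (c(U) = 3 + 0 = 3)
F = 7/10 (F = 3/6 + 1/5 = 3*(⅙) + 1*(⅕) = ½ + ⅕ = 7/10 ≈ 0.70000)
x = 71
x*((F + 22) + 41) - 126 = 71*((7/10 + 22) + 41) - 126 = 71*(227/10 + 41) - 126 = 71*(637/10) - 126 = 45227/10 - 126 = 43967/10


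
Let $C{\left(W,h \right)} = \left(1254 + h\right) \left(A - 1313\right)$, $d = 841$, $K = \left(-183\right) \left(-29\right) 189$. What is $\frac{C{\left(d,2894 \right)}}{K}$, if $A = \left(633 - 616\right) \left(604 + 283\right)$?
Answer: $\frac{936088}{16443} \approx 56.929$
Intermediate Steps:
$K = 1003023$ ($K = 5307 \cdot 189 = 1003023$)
$A = 15079$ ($A = 17 \cdot 887 = 15079$)
$C{\left(W,h \right)} = 17262564 + 13766 h$ ($C{\left(W,h \right)} = \left(1254 + h\right) \left(15079 - 1313\right) = \left(1254 + h\right) 13766 = 17262564 + 13766 h$)
$\frac{C{\left(d,2894 \right)}}{K} = \frac{17262564 + 13766 \cdot 2894}{1003023} = \left(17262564 + 39838804\right) \frac{1}{1003023} = 57101368 \cdot \frac{1}{1003023} = \frac{936088}{16443}$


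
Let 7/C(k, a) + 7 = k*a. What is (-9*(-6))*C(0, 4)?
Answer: -54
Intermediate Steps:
C(k, a) = 7/(-7 + a*k) (C(k, a) = 7/(-7 + k*a) = 7/(-7 + a*k))
(-9*(-6))*C(0, 4) = (-9*(-6))*(7/(-7 + 4*0)) = 54*(7/(-7 + 0)) = 54*(7/(-7)) = 54*(7*(-⅐)) = 54*(-1) = -54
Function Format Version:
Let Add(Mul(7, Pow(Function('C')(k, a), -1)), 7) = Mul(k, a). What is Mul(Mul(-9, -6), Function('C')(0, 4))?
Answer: -54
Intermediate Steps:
Function('C')(k, a) = Mul(7, Pow(Add(-7, Mul(a, k)), -1)) (Function('C')(k, a) = Mul(7, Pow(Add(-7, Mul(k, a)), -1)) = Mul(7, Pow(Add(-7, Mul(a, k)), -1)))
Mul(Mul(-9, -6), Function('C')(0, 4)) = Mul(Mul(-9, -6), Mul(7, Pow(Add(-7, Mul(4, 0)), -1))) = Mul(54, Mul(7, Pow(Add(-7, 0), -1))) = Mul(54, Mul(7, Pow(-7, -1))) = Mul(54, Mul(7, Rational(-1, 7))) = Mul(54, -1) = -54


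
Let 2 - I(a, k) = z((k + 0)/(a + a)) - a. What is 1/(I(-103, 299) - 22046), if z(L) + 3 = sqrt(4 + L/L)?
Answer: -22144/490356731 + sqrt(5)/490356731 ≈ -4.5154e-5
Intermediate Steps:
z(L) = -3 + sqrt(5) (z(L) = -3 + sqrt(4 + L/L) = -3 + sqrt(4 + 1) = -3 + sqrt(5))
I(a, k) = 5 + a - sqrt(5) (I(a, k) = 2 - ((-3 + sqrt(5)) - a) = 2 - (-3 + sqrt(5) - a) = 2 + (3 + a - sqrt(5)) = 5 + a - sqrt(5))
1/(I(-103, 299) - 22046) = 1/((5 - 103 - sqrt(5)) - 22046) = 1/((-98 - sqrt(5)) - 22046) = 1/(-22144 - sqrt(5))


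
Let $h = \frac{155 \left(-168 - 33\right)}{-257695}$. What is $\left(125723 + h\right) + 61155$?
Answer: $\frac{9631511473}{51539} \approx 1.8688 \cdot 10^{5}$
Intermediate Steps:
$h = \frac{6231}{51539}$ ($h = 155 \left(-201\right) \left(- \frac{1}{257695}\right) = \left(-31155\right) \left(- \frac{1}{257695}\right) = \frac{6231}{51539} \approx 0.1209$)
$\left(125723 + h\right) + 61155 = \left(125723 + \frac{6231}{51539}\right) + 61155 = \frac{6479643928}{51539} + 61155 = \frac{9631511473}{51539}$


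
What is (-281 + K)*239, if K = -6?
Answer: -68593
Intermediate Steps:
(-281 + K)*239 = (-281 - 6)*239 = -287*239 = -68593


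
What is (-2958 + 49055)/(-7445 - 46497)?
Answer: -46097/53942 ≈ -0.85457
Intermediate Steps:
(-2958 + 49055)/(-7445 - 46497) = 46097/(-53942) = 46097*(-1/53942) = -46097/53942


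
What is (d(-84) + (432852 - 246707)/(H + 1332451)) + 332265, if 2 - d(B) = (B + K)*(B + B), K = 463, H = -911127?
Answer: 166818789381/421324 ≈ 3.9594e+5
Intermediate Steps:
d(B) = 2 - 2*B*(463 + B) (d(B) = 2 - (B + 463)*(B + B) = 2 - (463 + B)*2*B = 2 - 2*B*(463 + B))
(d(-84) + (432852 - 246707)/(H + 1332451)) + 332265 = ((2 - 926*(-84) - 2*(-84)**2) + (432852 - 246707)/(-911127 + 1332451)) + 332265 = ((2 + 77784 - 2*7056) + 186145/421324) + 332265 = ((2 + 77784 - 14112) + 186145*(1/421324)) + 332265 = (63674 + 186145/421324) + 332265 = 26827570521/421324 + 332265 = 166818789381/421324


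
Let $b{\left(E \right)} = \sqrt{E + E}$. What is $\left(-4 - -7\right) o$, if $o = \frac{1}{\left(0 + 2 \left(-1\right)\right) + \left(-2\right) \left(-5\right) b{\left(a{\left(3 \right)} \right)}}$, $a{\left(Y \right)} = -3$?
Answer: $- \frac{3}{302} - \frac{15 i \sqrt{6}}{302} \approx -0.0099338 - 0.12166 i$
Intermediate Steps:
$b{\left(E \right)} = \sqrt{2} \sqrt{E}$ ($b{\left(E \right)} = \sqrt{2 E} = \sqrt{2} \sqrt{E}$)
$o = \frac{1}{-2 + 10 i \sqrt{6}}$ ($o = \frac{1}{\left(0 + 2 \left(-1\right)\right) + \left(-2\right) \left(-5\right) \sqrt{2} \sqrt{-3}} = \frac{1}{\left(0 - 2\right) + 10 \sqrt{2} i \sqrt{3}} = \frac{1}{-2 + 10 i \sqrt{6}} \approx -0.0033113 - 0.040554 i$)
$\left(-4 - -7\right) o = \left(-4 - -7\right) \left(- \frac{1}{302} - \frac{5 i \sqrt{6}}{302}\right) = \left(-4 + 7\right) \left(- \frac{1}{302} - \frac{5 i \sqrt{6}}{302}\right) = 3 \left(- \frac{1}{302} - \frac{5 i \sqrt{6}}{302}\right) = - \frac{3}{302} - \frac{15 i \sqrt{6}}{302}$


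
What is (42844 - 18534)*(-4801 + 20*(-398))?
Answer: -310219910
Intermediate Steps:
(42844 - 18534)*(-4801 + 20*(-398)) = 24310*(-4801 - 7960) = 24310*(-12761) = -310219910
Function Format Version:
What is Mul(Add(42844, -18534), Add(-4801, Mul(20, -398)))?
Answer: -310219910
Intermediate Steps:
Mul(Add(42844, -18534), Add(-4801, Mul(20, -398))) = Mul(24310, Add(-4801, -7960)) = Mul(24310, -12761) = -310219910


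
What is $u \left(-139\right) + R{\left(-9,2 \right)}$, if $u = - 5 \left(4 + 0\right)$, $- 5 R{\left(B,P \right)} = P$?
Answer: $\frac{13898}{5} \approx 2779.6$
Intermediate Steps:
$R{\left(B,P \right)} = - \frac{P}{5}$
$u = -20$ ($u = \left(-5\right) 4 = -20$)
$u \left(-139\right) + R{\left(-9,2 \right)} = \left(-20\right) \left(-139\right) - \frac{2}{5} = 2780 - \frac{2}{5} = \frac{13898}{5}$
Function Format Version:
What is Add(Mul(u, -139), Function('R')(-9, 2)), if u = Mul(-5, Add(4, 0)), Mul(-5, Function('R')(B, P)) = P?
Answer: Rational(13898, 5) ≈ 2779.6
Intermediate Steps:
Function('R')(B, P) = Mul(Rational(-1, 5), P)
u = -20 (u = Mul(-5, 4) = -20)
Add(Mul(u, -139), Function('R')(-9, 2)) = Add(Mul(-20, -139), Mul(Rational(-1, 5), 2)) = Add(2780, Rational(-2, 5)) = Rational(13898, 5)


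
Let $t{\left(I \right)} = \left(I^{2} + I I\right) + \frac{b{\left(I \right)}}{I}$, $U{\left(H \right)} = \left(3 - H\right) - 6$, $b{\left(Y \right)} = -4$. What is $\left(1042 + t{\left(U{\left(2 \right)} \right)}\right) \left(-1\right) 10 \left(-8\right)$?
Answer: $87424$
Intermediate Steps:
$U{\left(H \right)} = -3 - H$ ($U{\left(H \right)} = \left(3 - H\right) - 6 = -3 - H$)
$t{\left(I \right)} = - \frac{4}{I} + 2 I^{2}$ ($t{\left(I \right)} = \left(I^{2} + I I\right) - \frac{4}{I} = \left(I^{2} + I^{2}\right) - \frac{4}{I} = 2 I^{2} - \frac{4}{I} = - \frac{4}{I} + 2 I^{2}$)
$\left(1042 + t{\left(U{\left(2 \right)} \right)}\right) \left(-1\right) 10 \left(-8\right) = \left(1042 + \frac{2 \left(-2 + \left(-3 - 2\right)^{3}\right)}{-3 - 2}\right) \left(-1\right) 10 \left(-8\right) = \left(1042 + \frac{2 \left(-2 + \left(-3 - 2\right)^{3}\right)}{-3 - 2}\right) \left(\left(-10\right) \left(-8\right)\right) = \left(1042 + \frac{2 \left(-2 + \left(-5\right)^{3}\right)}{-5}\right) 80 = \left(1042 + 2 \left(- \frac{1}{5}\right) \left(-2 - 125\right)\right) 80 = \left(1042 + 2 \left(- \frac{1}{5}\right) \left(-127\right)\right) 80 = \left(1042 + \frac{254}{5}\right) 80 = \frac{5464}{5} \cdot 80 = 87424$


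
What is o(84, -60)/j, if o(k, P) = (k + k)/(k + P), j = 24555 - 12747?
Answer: 7/11808 ≈ 0.00059282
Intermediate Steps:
j = 11808
o(k, P) = 2*k/(P + k) (o(k, P) = (2*k)/(P + k) = 2*k/(P + k))
o(84, -60)/j = (2*84/(-60 + 84))/11808 = (2*84/24)*(1/11808) = (2*84*(1/24))*(1/11808) = 7*(1/11808) = 7/11808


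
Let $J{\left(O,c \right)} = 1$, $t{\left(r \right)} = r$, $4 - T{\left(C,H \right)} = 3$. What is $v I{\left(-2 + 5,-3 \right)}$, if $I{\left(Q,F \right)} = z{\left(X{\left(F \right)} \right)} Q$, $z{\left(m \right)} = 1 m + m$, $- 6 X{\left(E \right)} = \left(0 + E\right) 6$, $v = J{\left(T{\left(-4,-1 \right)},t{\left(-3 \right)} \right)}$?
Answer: $18$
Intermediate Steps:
$T{\left(C,H \right)} = 1$ ($T{\left(C,H \right)} = 4 - 3 = 1$)
$v = 1$
$X{\left(E \right)} = - E$ ($X{\left(E \right)} = - \frac{\left(0 + E\right) 6}{6} = - \frac{E 6}{6} = - \frac{6 E}{6} = - E$)
$z{\left(m \right)} = 2 m$ ($z{\left(m \right)} = m + m = 2 m$)
$I{\left(Q,F \right)} = - 2 F Q$ ($I{\left(Q,F \right)} = 2 \left(- F\right) Q = - 2 F Q$)
$v I{\left(-2 + 5,-3 \right)} = 1 \left(\left(-2\right) \left(-3\right) \left(-2 + 5\right)\right) = 1 \left(\left(-2\right) \left(-3\right) 3\right) = 1 \cdot 18 = 18$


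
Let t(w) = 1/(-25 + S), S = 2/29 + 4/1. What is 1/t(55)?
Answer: -607/29 ≈ -20.931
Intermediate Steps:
S = 118/29 (S = 2*(1/29) + 4*1 = 2/29 + 4 = 118/29 ≈ 4.0690)
t(w) = -29/607 (t(w) = 1/(-25 + 118/29) = 1/(-607/29) = -29/607)
1/t(55) = 1/(-29/607) = -607/29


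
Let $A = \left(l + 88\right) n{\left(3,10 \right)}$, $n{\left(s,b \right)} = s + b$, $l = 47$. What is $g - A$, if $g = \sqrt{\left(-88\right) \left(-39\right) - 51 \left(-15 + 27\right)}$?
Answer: $-1755 + 2 \sqrt{705} \approx -1701.9$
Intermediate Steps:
$n{\left(s,b \right)} = b + s$
$A = 1755$ ($A = \left(47 + 88\right) \left(10 + 3\right) = 135 \cdot 13 = 1755$)
$g = 2 \sqrt{705}$ ($g = \sqrt{3432 - 612} = \sqrt{2820} = 2 \sqrt{705} \approx 53.104$)
$g - A = 2 \sqrt{705} - 1755 = -1755 + 2 \sqrt{705}$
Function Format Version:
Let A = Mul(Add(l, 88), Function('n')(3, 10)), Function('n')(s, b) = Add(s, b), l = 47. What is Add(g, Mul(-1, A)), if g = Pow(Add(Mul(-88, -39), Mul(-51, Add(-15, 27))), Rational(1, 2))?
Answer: Add(-1755, Mul(2, Pow(705, Rational(1, 2)))) ≈ -1701.9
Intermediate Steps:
Function('n')(s, b) = Add(b, s)
A = 1755 (A = Mul(Add(47, 88), Add(10, 3)) = Mul(135, 13) = 1755)
g = Mul(2, Pow(705, Rational(1, 2))) (g = Pow(Add(3432, Mul(-51, 12)), Rational(1, 2)) = Pow(Add(3432, -612), Rational(1, 2)) = Pow(2820, Rational(1, 2)) = Mul(2, Pow(705, Rational(1, 2))) ≈ 53.104)
Add(g, Mul(-1, A)) = Add(Mul(2, Pow(705, Rational(1, 2))), Mul(-1, 1755)) = Add(Mul(2, Pow(705, Rational(1, 2))), -1755) = Add(-1755, Mul(2, Pow(705, Rational(1, 2))))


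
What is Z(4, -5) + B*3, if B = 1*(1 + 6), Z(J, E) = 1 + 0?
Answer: 22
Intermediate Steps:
Z(J, E) = 1
B = 7 (B = 1*7 = 7)
Z(4, -5) + B*3 = 1 + 7*3 = 1 + 21 = 22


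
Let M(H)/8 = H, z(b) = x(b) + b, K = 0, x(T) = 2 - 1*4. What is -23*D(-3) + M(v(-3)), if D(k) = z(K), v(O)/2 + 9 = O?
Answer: -146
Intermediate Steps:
x(T) = -2 (x(T) = 2 - 4 = -2)
z(b) = -2 + b
v(O) = -18 + 2*O
M(H) = 8*H
D(k) = -2 (D(k) = -2 + 0 = -2)
-23*D(-3) + M(v(-3)) = -23*(-2) + 8*(-18 + 2*(-3)) = 46 + 8*(-18 - 6) = 46 + 8*(-24) = 46 - 192 = -146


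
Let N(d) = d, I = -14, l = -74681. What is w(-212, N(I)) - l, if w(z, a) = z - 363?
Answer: 74106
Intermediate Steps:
w(z, a) = -363 + z
w(-212, N(I)) - l = (-363 - 212) - 1*(-74681) = -575 + 74681 = 74106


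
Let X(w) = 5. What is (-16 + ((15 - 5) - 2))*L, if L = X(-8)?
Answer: -40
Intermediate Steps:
L = 5
(-16 + ((15 - 5) - 2))*L = (-16 + ((15 - 5) - 2))*5 = (-16 + (10 - 2))*5 = (-16 + 8)*5 = -8*5 = -40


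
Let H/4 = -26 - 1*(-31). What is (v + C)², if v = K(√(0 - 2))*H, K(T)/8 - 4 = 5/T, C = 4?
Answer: 94736 - 515200*I*√2 ≈ 94736.0 - 7.286e+5*I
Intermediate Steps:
H = 20 (H = 4*(-26 - 1*(-31)) = 4*(-26 + 31) = 4*5 = 20)
K(T) = 32 + 40/T (K(T) = 32 + 8*(5/T) = 32 + 40/T)
v = 640 - 400*I*√2 (v = (32 + 40/(√(0 - 2)))*20 = (32 + 40/(√(-2)))*20 = (32 + 40/((I*√2)))*20 = (32 + 40*(-I*√2/2))*20 = (32 - 20*I*√2)*20 = 640 - 400*I*√2 ≈ 640.0 - 565.69*I)
(v + C)² = ((640 - 400*I*√2) + 4)² = (644 - 400*I*√2)²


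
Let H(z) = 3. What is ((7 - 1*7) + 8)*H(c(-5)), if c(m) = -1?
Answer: 24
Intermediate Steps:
((7 - 1*7) + 8)*H(c(-5)) = ((7 - 1*7) + 8)*3 = ((7 - 7) + 8)*3 = (0 + 8)*3 = 8*3 = 24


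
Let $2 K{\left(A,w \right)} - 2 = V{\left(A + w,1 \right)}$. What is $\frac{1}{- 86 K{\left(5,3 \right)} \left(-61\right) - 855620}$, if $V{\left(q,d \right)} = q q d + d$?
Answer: $- \frac{1}{679879} \approx -1.4708 \cdot 10^{-6}$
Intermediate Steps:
$V{\left(q,d \right)} = d + d q^{2}$ ($V{\left(q,d \right)} = q^{2} d + d = d q^{2} + d = d + d q^{2}$)
$K{\left(A,w \right)} = \frac{3}{2} + \frac{\left(A + w\right)^{2}}{2}$ ($K{\left(A,w \right)} = 1 + \frac{1 \left(1 + \left(A + w\right)^{2}\right)}{2} = 1 + \frac{1 + \left(A + w\right)^{2}}{2} = 1 + \left(\frac{1}{2} + \frac{\left(A + w\right)^{2}}{2}\right) = \frac{3}{2} + \frac{\left(A + w\right)^{2}}{2}$)
$\frac{1}{- 86 K{\left(5,3 \right)} \left(-61\right) - 855620} = \frac{1}{- 86 \left(\frac{3}{2} + \frac{\left(5 + 3\right)^{2}}{2}\right) \left(-61\right) - 855620} = \frac{1}{- 86 \left(\frac{3}{2} + \frac{8^{2}}{2}\right) \left(-61\right) - 855620} = \frac{1}{- 86 \left(\frac{3}{2} + \frac{1}{2} \cdot 64\right) \left(-61\right) - 855620} = \frac{1}{- 86 \left(\frac{3}{2} + 32\right) \left(-61\right) - 855620} = \frac{1}{\left(-86\right) \frac{67}{2} \left(-61\right) - 855620} = \frac{1}{\left(-2881\right) \left(-61\right) - 855620} = \frac{1}{175741 - 855620} = \frac{1}{-679879} = - \frac{1}{679879}$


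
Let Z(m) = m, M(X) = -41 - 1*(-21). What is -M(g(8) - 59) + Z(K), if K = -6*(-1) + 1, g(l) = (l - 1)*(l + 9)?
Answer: 27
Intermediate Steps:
g(l) = (-1 + l)*(9 + l)
M(X) = -20 (M(X) = -41 + 21 = -20)
K = 7 (K = 6 + 1 = 7)
-M(g(8) - 59) + Z(K) = -1*(-20) + 7 = 20 + 7 = 27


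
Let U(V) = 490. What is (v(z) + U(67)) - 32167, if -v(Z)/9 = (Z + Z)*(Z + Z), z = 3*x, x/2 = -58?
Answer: -4391421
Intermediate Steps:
x = -116 (x = 2*(-58) = -116)
z = -348 (z = 3*(-116) = -348)
v(Z) = -36*Z**2 (v(Z) = -9*(Z + Z)*(Z + Z) = -9*2*Z*2*Z = -36*Z**2)
(v(z) + U(67)) - 32167 = (-36*(-348)**2 + 490) - 32167 = (-36*121104 + 490) - 32167 = (-4359744 + 490) - 32167 = -4359254 - 32167 = -4391421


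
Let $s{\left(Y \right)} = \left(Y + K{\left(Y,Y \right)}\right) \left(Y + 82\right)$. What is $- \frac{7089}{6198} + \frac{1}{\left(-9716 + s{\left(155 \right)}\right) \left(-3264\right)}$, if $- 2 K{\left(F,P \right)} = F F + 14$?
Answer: $- \frac{10881273025607}{9513631008480} \approx -1.1438$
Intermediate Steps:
$K{\left(F,P \right)} = -7 - \frac{F^{2}}{2}$ ($K{\left(F,P \right)} = - \frac{F F + 14}{2} = - \frac{F^{2} + 14}{2} = - \frac{14 + F^{2}}{2} = -7 - \frac{F^{2}}{2}$)
$s{\left(Y \right)} = \left(82 + Y\right) \left(-7 + Y - \frac{Y^{2}}{2}\right)$ ($s{\left(Y \right)} = \left(Y - \left(7 + \frac{Y^{2}}{2}\right)\right) \left(Y + 82\right) = \left(-7 + Y - \frac{Y^{2}}{2}\right) \left(82 + Y\right) = \left(82 + Y\right) \left(-7 + Y - \frac{Y^{2}}{2}\right)$)
$- \frac{7089}{6198} + \frac{1}{\left(-9716 + s{\left(155 \right)}\right) \left(-3264\right)} = - \frac{7089}{6198} + \frac{1}{\left(-9716 - \left(-11051 + 961000 + \frac{3723875}{2}\right)\right) \left(-3264\right)} = \left(-7089\right) \frac{1}{6198} + \frac{1}{-9716 - \frac{5623773}{2}} \left(- \frac{1}{3264}\right) = - \frac{2363}{2066} + \frac{1}{-9716 - \frac{5623773}{2}} \left(- \frac{1}{3264}\right) = - \frac{2363}{2066} + \frac{1}{- \frac{5643205}{2}} \left(- \frac{1}{3264}\right) = - \frac{2363}{2066} - - \frac{1}{9209710560} = - \frac{2363}{2066} + \frac{1}{9209710560} = - \frac{10881273025607}{9513631008480}$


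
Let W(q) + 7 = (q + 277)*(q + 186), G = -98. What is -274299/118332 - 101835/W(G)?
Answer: -1091278465/124209156 ≈ -8.7858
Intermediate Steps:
W(q) = -7 + (186 + q)*(277 + q) (W(q) = -7 + (q + 277)*(q + 186) = -7 + (277 + q)*(186 + q) = -7 + (186 + q)*(277 + q))
-274299/118332 - 101835/W(G) = -274299/118332 - 101835/(51515 + (-98)² + 463*(-98)) = -274299*1/118332 - 101835/(51515 + 9604 - 45374) = -91433/39444 - 101835/15745 = -91433/39444 - 101835*1/15745 = -91433/39444 - 20367/3149 = -1091278465/124209156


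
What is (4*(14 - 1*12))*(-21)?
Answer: -168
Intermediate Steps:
(4*(14 - 1*12))*(-21) = (4*(14 - 12))*(-21) = (4*2)*(-21) = 8*(-21) = -168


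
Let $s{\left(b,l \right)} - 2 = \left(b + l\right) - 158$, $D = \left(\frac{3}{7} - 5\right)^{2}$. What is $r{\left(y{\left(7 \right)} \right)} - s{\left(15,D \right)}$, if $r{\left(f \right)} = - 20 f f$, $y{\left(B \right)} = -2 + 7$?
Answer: $- \frac{18615}{49} \approx -379.9$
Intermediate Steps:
$D = \frac{1024}{49}$ ($D = \left(3 \cdot \frac{1}{7} - 5\right)^{2} = \left(\frac{3}{7} - 5\right)^{2} = \left(- \frac{32}{7}\right)^{2} = \frac{1024}{49} \approx 20.898$)
$s{\left(b,l \right)} = -156 + b + l$ ($s{\left(b,l \right)} = 2 - \left(158 - b - l\right) = 2 + \left(-158 + b + l\right) = -156 + b + l$)
$y{\left(B \right)} = 5$
$r{\left(f \right)} = - 20 f^{2}$
$r{\left(y{\left(7 \right)} \right)} - s{\left(15,D \right)} = - 20 \cdot 5^{2} - \left(-156 + 15 + \frac{1024}{49}\right) = \left(-20\right) 25 - - \frac{5885}{49} = -500 + \frac{5885}{49} = - \frac{18615}{49}$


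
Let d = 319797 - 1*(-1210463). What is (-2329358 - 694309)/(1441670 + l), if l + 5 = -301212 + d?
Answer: -3023667/2670713 ≈ -1.1322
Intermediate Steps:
d = 1530260 (d = 319797 + 1210463 = 1530260)
l = 1229043 (l = -5 + (-301212 + 1530260) = -5 + 1229048 = 1229043)
(-2329358 - 694309)/(1441670 + l) = (-2329358 - 694309)/(1441670 + 1229043) = -3023667/2670713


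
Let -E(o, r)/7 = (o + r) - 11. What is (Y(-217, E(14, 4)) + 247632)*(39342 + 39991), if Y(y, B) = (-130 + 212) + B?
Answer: 19648007445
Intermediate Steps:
E(o, r) = 77 - 7*o - 7*r (E(o, r) = -7*((o + r) - 11) = -7*(-11 + o + r) = 77 - 7*o - 7*r)
Y(y, B) = 82 + B
(Y(-217, E(14, 4)) + 247632)*(39342 + 39991) = ((82 + (77 - 7*14 - 7*4)) + 247632)*(39342 + 39991) = ((82 + (77 - 98 - 28)) + 247632)*79333 = ((82 - 49) + 247632)*79333 = (33 + 247632)*79333 = 247665*79333 = 19648007445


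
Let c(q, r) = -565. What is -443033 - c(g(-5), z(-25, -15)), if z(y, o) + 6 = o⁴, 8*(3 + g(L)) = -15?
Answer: -442468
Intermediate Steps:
g(L) = -39/8 (g(L) = -3 + (⅛)*(-15) = -3 - 15/8 = -39/8)
z(y, o) = -6 + o⁴
-443033 - c(g(-5), z(-25, -15)) = -443033 - 1*(-565) = -443033 + 565 = -442468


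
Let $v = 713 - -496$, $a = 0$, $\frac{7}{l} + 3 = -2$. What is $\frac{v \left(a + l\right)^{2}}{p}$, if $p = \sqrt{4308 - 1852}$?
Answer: $\frac{59241 \sqrt{614}}{30700} \approx 47.815$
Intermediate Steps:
$l = - \frac{7}{5}$ ($l = \frac{7}{-3 - 2} = \frac{7}{-5} = 7 \left(- \frac{1}{5}\right) = - \frac{7}{5} \approx -1.4$)
$v = 1209$ ($v = 713 + 496 = 1209$)
$p = 2 \sqrt{614}$ ($p = \sqrt{2456} = 2 \sqrt{614} \approx 49.558$)
$\frac{v \left(a + l\right)^{2}}{p} = \frac{1209 \left(0 - \frac{7}{5}\right)^{2}}{2 \sqrt{614}} = 1209 \left(- \frac{7}{5}\right)^{2} \frac{\sqrt{614}}{1228} = 1209 \cdot \frac{49}{25} \frac{\sqrt{614}}{1228} = \frac{59241 \frac{\sqrt{614}}{1228}}{25} = \frac{59241 \sqrt{614}}{30700}$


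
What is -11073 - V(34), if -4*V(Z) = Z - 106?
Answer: -11091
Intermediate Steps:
V(Z) = 53/2 - Z/4 (V(Z) = -(Z - 106)/4 = -(-106 + Z)/4 = 53/2 - Z/4)
-11073 - V(34) = -11073 - (53/2 - ¼*34) = -11073 - (53/2 - 17/2) = -11073 - 1*18 = -11073 - 18 = -11091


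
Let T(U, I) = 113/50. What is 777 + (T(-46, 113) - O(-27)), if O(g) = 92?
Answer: 34363/50 ≈ 687.26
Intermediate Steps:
T(U, I) = 113/50 (T(U, I) = 113*(1/50) = 113/50)
777 + (T(-46, 113) - O(-27)) = 777 + (113/50 - 1*92) = 777 + (113/50 - 92) = 777 - 4487/50 = 34363/50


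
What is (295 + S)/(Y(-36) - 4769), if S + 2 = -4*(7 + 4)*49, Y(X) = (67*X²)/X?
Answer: 1863/7181 ≈ 0.25943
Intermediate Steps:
Y(X) = 67*X
S = -2158 (S = -2 - 4*(7 + 4)*49 = -2 - 4*11*49 = -2 - 44*49 = -2 - 2156 = -2158)
(295 + S)/(Y(-36) - 4769) = (295 - 2158)/(67*(-36) - 4769) = -1863/(-2412 - 4769) = -1863/(-7181) = -1863*(-1/7181) = 1863/7181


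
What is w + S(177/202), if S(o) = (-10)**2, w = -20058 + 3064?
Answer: -16894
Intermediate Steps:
w = -16994
S(o) = 100
w + S(177/202) = -16994 + 100 = -16894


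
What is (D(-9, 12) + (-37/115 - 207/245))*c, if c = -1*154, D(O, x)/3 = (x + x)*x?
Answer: -106965452/805 ≈ -1.3288e+5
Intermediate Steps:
D(O, x) = 6*x**2 (D(O, x) = 3*((x + x)*x) = 3*((2*x)*x) = 3*(2*x**2) = 6*x**2)
c = -154
(D(-9, 12) + (-37/115 - 207/245))*c = (6*12**2 + (-37/115 - 207/245))*(-154) = (6*144 + (-37*1/115 - 207*1/245))*(-154) = (864 + (-37/115 - 207/245))*(-154) = (864 - 6574/5635)*(-154) = (4862066/5635)*(-154) = -106965452/805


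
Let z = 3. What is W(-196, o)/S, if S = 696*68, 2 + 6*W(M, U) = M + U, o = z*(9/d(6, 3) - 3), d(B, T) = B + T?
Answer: -1/1392 ≈ -0.00071839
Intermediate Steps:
o = -6 (o = 3*(9/(6 + 3) - 3) = 3*(9/9 - 3) = 3*(9*(1/9) - 3) = 3*(1 - 3) = 3*(-2) = -6)
W(M, U) = -1/3 + M/6 + U/6 (W(M, U) = -1/3 + (M + U)/6 = -1/3 + (M/6 + U/6) = -1/3 + M/6 + U/6)
S = 47328
W(-196, o)/S = (-1/3 + (1/6)*(-196) + (1/6)*(-6))/47328 = (-1/3 - 98/3 - 1)*(1/47328) = -34*1/47328 = -1/1392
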